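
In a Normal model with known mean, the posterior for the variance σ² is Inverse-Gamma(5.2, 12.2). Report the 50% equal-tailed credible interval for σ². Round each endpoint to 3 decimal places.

[1.875, 3.449]

Inverse-Gamma(5.2, 12.2) quantiles: F⁻¹(0.25) and F⁻¹(0.75).
Equivalently, 1/σ² ~ Gamma(5.2, rate = 12.2); invert its 0.75 and 0.25 quantiles.
Posterior mean ≈ 2.905, SD ≈ 1.624; a Normal approximation gives roughly [1.810, 4.000].
Exact: lower = 1.875; upper = 3.449.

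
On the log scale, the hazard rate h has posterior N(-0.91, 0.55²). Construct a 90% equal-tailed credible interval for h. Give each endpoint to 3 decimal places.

[0.163, 0.995]

On the log scale the 90% interval is -0.91 ± 1.645 × 0.55 = [-1.8147, -0.0053].
Exponentiate: [e^-1.8147, e^-0.0053] = [0.163, 0.995].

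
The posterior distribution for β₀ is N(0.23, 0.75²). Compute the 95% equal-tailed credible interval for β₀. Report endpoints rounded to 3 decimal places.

[-1.240, 1.700]

The posterior is symmetric, so the 95% equal-tailed interval is β₀ = 0.23 ± z·0.75 with z = 1.960.
Half-width: 1.960 × 0.75 = 1.470.
0.23 − 1.470 = -1.240; 0.23 + 1.470 = 1.700.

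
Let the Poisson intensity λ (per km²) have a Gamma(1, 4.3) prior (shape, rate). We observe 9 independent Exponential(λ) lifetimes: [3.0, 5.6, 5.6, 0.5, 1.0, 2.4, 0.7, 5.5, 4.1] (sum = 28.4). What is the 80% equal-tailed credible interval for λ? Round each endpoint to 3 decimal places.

[0.190, 0.434]

Posterior: Gamma(1+9, 4.3+28.4) = Gamma(10, 32.7) (shape, rate).
Equal-tailed 80% interval: Gamma(10, 32.7) quantiles at 0.1 and 0.9.
Posterior mean ≈ 0.306, SD ≈ 0.097; a Normal approximation gives roughly [0.182, 0.430].
Exact: lower = 0.190; upper = 0.434.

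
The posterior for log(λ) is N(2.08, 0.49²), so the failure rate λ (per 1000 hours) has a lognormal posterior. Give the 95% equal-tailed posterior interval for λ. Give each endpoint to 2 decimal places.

[3.06, 20.91]

On the log scale the 95% interval is 2.08 ± 1.960 × 0.49 = [1.1196, 3.0404].
Exponentiate: [e^1.1196, e^3.0404] = [3.06, 20.91].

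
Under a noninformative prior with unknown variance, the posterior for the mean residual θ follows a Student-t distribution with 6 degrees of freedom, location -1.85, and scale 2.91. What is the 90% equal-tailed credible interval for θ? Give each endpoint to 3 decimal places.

The t_6 distribution is symmetric; the 90% interval is -1.85 ± t·2.91 with t_{0.95,6} = 1.943.
Half-width: 1.943 × 2.91 = 5.655.
-1.85 − 5.655 = -7.505; -1.85 + 5.655 = 3.805.

[-7.505, 3.805]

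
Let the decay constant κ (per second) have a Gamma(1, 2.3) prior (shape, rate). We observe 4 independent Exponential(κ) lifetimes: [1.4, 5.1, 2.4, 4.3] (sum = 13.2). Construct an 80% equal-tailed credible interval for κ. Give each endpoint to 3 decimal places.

[0.157, 0.516]

Posterior: Gamma(1+4, 2.3+13.2) = Gamma(5, 15.5) (shape, rate).
Equal-tailed 80% interval: Gamma(5, 15.5) quantiles at 0.1 and 0.9.
Posterior mean ≈ 0.323, SD ≈ 0.144; a Normal approximation gives roughly [0.138, 0.507].
Exact: lower = 0.157; upper = 0.516.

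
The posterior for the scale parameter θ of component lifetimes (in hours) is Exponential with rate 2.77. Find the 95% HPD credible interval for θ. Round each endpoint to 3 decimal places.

The exponential density is strictly decreasing on [0, ∞), so the HPD interval is anchored at 0: [0, q] with P(θ ≤ q) = 0.95.
q = −ln(1 − 0.95) / 2.77 = 2.9957 / 2.77 = 1.081.

[0.000, 1.081]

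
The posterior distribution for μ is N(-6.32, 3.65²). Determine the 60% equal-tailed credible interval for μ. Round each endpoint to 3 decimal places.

The posterior is symmetric, so the 60% equal-tailed interval is μ = -6.32 ± z·3.65 with z = 0.842.
Half-width: 0.842 × 3.65 = 3.072.
-6.32 − 3.072 = -9.392; -6.32 + 3.072 = -3.248.

[-9.392, -3.248]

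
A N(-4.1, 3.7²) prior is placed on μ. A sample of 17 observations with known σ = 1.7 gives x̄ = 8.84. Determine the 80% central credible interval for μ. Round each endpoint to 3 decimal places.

Posterior precision = 1/3.7² + 17/1.7² = 0.0730 + 5.8824 = 5.9554, so posterior SD = 0.4098.
Posterior mean = (-4.1/3.7² + 17·8.84/1.7²) / 5.9554 = 8.6813.
Interval: 8.6813 ± 1.282 × 0.4098 → [8.156, 9.206].

[8.156, 9.206]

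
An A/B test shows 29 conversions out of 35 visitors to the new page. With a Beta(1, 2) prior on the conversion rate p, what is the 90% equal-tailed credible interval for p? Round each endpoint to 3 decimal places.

[0.674, 0.888]

Posterior: Beta(1+29, 2+6) = Beta(30, 8).
Equal-tailed 90% interval: the 0.05 and 0.95 quantiles of Beta(30, 8).
Posterior mean ≈ 0.789, SD ≈ 0.065; a Normal approximation gives roughly [0.682, 0.897].
Exact: F⁻¹(0.05) = 0.674; F⁻¹(0.95) = 0.888.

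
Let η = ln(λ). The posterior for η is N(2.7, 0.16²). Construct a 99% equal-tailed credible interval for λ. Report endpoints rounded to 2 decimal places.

On the log scale the 99% interval is 2.7 ± 2.576 × 0.16 = [2.2879, 3.1121].
Exponentiate: [e^2.2879, e^3.1121] = [9.85, 22.47].

[9.85, 22.47]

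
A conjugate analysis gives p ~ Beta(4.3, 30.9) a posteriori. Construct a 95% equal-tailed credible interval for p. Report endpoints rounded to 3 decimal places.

[0.038, 0.247]

Posterior: Beta(4.3, 30.9).
Equal-tailed 95% interval: the 0.025 and 0.975 quantiles of Beta(4.3, 30.9).
Posterior mean ≈ 0.122, SD ≈ 0.054; a Normal approximation gives roughly [0.015, 0.229].
Exact: F⁻¹(0.025) = 0.038; F⁻¹(0.975) = 0.247.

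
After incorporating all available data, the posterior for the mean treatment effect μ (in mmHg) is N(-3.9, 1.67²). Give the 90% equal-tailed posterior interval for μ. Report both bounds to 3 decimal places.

The posterior is symmetric, so the 90% equal-tailed interval is μ = -3.9 ± z·1.67 with z = 1.645.
Half-width: 1.645 × 1.67 = 2.747.
-3.9 − 2.747 = -6.647; -3.9 + 2.747 = -1.153.

[-6.647, -1.153]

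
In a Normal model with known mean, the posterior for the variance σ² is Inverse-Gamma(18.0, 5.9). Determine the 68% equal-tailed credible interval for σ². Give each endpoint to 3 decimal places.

[0.266, 0.427]

Inverse-Gamma(18.0, 5.9) quantiles: F⁻¹(0.16) and F⁻¹(0.84).
Equivalently, 1/σ² ~ Gamma(18.0, rate = 5.9); invert its 0.84 and 0.16 quantiles.
Posterior mean ≈ 0.347, SD ≈ 0.087; a Normal approximation gives roughly [0.261, 0.433].
Exact: lower = 0.266; upper = 0.427.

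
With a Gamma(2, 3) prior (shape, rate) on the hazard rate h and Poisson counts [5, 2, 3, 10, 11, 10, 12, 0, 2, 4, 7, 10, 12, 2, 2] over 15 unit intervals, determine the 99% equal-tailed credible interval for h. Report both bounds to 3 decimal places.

[3.939, 6.714]

Posterior: Gamma(2+92, 3+15) = Gamma(94, 18) (shape, rate).
Equal-tailed 99% interval: Gamma(94, 18) quantiles at 0.005 and 0.995.
Posterior mean ≈ 5.222, SD ≈ 0.539; a Normal approximation gives roughly [3.835, 6.610].
Exact: lower = 3.939; upper = 6.714.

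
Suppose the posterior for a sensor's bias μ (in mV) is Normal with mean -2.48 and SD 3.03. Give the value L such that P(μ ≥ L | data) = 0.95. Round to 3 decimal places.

-7.464

Need L with P(μ ≥ L) = 0.95: L = -2.48 − z_{0.05}·3.03.
z = 1.645; L = -2.48 − 1.645 × 3.03 = -7.464.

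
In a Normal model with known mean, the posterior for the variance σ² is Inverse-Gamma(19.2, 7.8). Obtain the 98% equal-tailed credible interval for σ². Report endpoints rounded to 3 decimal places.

[0.253, 0.743]

Inverse-Gamma(19.2, 7.8) quantiles: F⁻¹(0.01) and F⁻¹(0.99).
Equivalently, 1/σ² ~ Gamma(19.2, rate = 7.8); invert its 0.99 and 0.01 quantiles.
Posterior mean ≈ 0.429, SD ≈ 0.103; a Normal approximation gives roughly [0.188, 0.669].
Exact: lower = 0.253; upper = 0.743.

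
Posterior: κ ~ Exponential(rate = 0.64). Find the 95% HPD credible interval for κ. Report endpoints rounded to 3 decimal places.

The exponential density is strictly decreasing on [0, ∞), so the HPD interval is anchored at 0: [0, q] with P(κ ≤ q) = 0.95.
q = −ln(1 − 0.95) / 0.64 = 2.9957 / 0.64 = 4.681.

[0.000, 4.681]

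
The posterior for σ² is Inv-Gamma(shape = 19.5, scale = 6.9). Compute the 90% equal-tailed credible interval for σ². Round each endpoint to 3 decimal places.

[0.253, 0.537]

Inverse-Gamma(19.5, 6.9) quantiles: F⁻¹(0.05) and F⁻¹(0.95).
Equivalently, 1/σ² ~ Gamma(19.5, rate = 6.9); invert its 0.95 and 0.05 quantiles.
Posterior mean ≈ 0.373, SD ≈ 0.089; a Normal approximation gives roughly [0.226, 0.520].
Exact: lower = 0.253; upper = 0.537.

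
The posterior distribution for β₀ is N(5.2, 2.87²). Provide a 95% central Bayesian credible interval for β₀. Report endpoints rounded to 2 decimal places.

The posterior is symmetric, so the 95% equal-tailed interval is β₀ = 5.2 ± z·2.87 with z = 1.960.
Half-width: 1.960 × 2.87 = 5.63.
5.2 − 5.63 = -0.43; 5.2 + 5.63 = 10.83.

[-0.43, 10.83]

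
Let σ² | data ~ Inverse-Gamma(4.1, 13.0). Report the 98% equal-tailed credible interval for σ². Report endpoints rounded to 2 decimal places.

[1.27, 15.01]

Inverse-Gamma(4.1, 13.0) quantiles: F⁻¹(0.01) and F⁻¹(0.99).
Equivalently, 1/σ² ~ Gamma(4.1, rate = 13.0); invert its 0.99 and 0.01 quantiles.
Posterior mean ≈ 4.19, SD ≈ 2.89; a Normal approximation gives roughly [-2.54, 10.93].
Exact: lower = 1.27; upper = 15.01.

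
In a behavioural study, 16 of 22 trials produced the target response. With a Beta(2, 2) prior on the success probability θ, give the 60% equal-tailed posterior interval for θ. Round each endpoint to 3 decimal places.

Posterior: Beta(2+16, 2+6) = Beta(18, 8).
Equal-tailed 60% interval: the 0.2 and 0.8 quantiles of Beta(18, 8).
Posterior mean ≈ 0.692, SD ≈ 0.089; a Normal approximation gives roughly [0.618, 0.767].
Exact: F⁻¹(0.2) = 0.618; F⁻¹(0.8) = 0.770.

[0.618, 0.770]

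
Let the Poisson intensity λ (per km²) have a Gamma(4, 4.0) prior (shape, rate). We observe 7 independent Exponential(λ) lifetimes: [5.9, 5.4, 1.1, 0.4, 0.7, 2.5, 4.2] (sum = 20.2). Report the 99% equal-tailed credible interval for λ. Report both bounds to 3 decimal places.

[0.179, 0.884]

Posterior: Gamma(4+7, 4.0+20.2) = Gamma(11, 24.2) (shape, rate).
Equal-tailed 99% interval: Gamma(11, 24.2) quantiles at 0.005 and 0.995.
Posterior mean ≈ 0.455, SD ≈ 0.137; a Normal approximation gives roughly [0.102, 0.808].
Exact: lower = 0.179; upper = 0.884.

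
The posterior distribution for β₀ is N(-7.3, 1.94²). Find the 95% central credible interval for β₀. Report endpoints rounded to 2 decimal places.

The posterior is symmetric, so the 95% equal-tailed interval is β₀ = -7.3 ± z·1.94 with z = 1.960.
Half-width: 1.960 × 1.94 = 3.80.
-7.3 − 3.80 = -11.10; -7.3 + 3.80 = -3.50.

[-11.10, -3.50]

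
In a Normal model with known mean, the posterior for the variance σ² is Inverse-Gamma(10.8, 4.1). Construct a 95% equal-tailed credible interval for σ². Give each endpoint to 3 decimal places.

[0.226, 0.766]

Inverse-Gamma(10.8, 4.1) quantiles: F⁻¹(0.025) and F⁻¹(0.975).
Equivalently, 1/σ² ~ Gamma(10.8, rate = 4.1); invert its 0.975 and 0.025 quantiles.
Posterior mean ≈ 0.418, SD ≈ 0.141; a Normal approximation gives roughly [0.142, 0.695].
Exact: lower = 0.226; upper = 0.766.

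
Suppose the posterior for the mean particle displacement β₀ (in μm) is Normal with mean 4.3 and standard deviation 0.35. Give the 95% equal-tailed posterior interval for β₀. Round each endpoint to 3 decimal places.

[3.614, 4.986]

The posterior is symmetric, so the 95% equal-tailed interval is β₀ = 4.3 ± z·0.35 with z = 1.960.
Half-width: 1.960 × 0.35 = 0.686.
4.3 − 0.686 = 3.614; 4.3 + 0.686 = 4.986.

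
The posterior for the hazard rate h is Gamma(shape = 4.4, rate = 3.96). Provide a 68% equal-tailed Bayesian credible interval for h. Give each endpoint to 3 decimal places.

Posterior: Gamma(shape 4.4, rate 3.96).
Equal-tailed 68% interval: Gamma(4.4, 3.96) quantiles at 0.16 and 0.84.
Posterior mean ≈ 1.111, SD ≈ 0.530; a Normal approximation gives roughly [0.584, 1.638].
Exact: lower = 0.604; upper = 1.617.

[0.604, 1.617]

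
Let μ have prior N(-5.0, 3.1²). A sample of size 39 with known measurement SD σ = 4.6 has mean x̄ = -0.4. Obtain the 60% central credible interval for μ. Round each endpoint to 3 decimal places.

[-1.249, -0.043]

Posterior precision = 1/3.1² + 39/4.6² = 0.1041 + 1.8431 = 1.9472, so posterior SD = 0.7166.
Posterior mean = (-5.0/3.1² + 39·-0.4/4.6²) / 1.9472 = -0.6458.
Interval: -0.6458 ± 0.842 × 0.7166 → [-1.249, -0.043].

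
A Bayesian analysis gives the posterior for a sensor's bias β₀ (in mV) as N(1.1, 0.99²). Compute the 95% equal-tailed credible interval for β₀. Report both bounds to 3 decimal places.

The posterior is symmetric, so the 95% equal-tailed interval is β₀ = 1.1 ± z·0.99 with z = 1.960.
Half-width: 1.960 × 0.99 = 1.940.
1.1 − 1.940 = -0.840; 1.1 + 1.940 = 3.040.

[-0.840, 3.040]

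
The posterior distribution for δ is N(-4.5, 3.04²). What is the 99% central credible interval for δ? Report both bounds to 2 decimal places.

The posterior is symmetric, so the 99% equal-tailed interval is δ = -4.5 ± z·3.04 with z = 2.576.
Half-width: 2.576 × 3.04 = 7.83.
-4.5 − 7.83 = -12.33; -4.5 + 7.83 = 3.33.

[-12.33, 3.33]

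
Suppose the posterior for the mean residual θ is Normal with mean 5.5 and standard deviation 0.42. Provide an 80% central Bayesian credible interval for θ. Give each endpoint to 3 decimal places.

[4.962, 6.038]

The posterior is symmetric, so the 80% equal-tailed interval is θ = 5.5 ± z·0.42 with z = 1.282.
Half-width: 1.282 × 0.42 = 0.538.
5.5 − 0.538 = 4.962; 5.5 + 0.538 = 6.038.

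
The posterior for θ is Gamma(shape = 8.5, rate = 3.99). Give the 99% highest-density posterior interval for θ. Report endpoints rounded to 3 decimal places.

[0.608, 4.273]

The posterior is unimodal and skewed, so the HPD interval has equal density at both endpoints and is the shortest 99% interval.
Solving f(0.608) = f(4.273) with F(4.273) − F(0.608) = 0.99 gives [0.608, 4.273].
For comparison, the equal-tailed interval is [0.714, 4.476]; the HPD is narrower and shifted toward the mode.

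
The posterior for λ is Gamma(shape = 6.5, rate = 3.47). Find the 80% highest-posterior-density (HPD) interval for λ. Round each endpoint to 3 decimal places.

[0.860, 2.634]

The posterior is unimodal and skewed, so the HPD interval has equal density at both endpoints and is the shortest 80% interval.
Solving f(0.860) = f(2.634) with F(2.634) − F(0.860) = 0.80 gives [0.860, 2.634].
For comparison, the equal-tailed interval is [1.015, 2.855]; the HPD is narrower and shifted toward the mode.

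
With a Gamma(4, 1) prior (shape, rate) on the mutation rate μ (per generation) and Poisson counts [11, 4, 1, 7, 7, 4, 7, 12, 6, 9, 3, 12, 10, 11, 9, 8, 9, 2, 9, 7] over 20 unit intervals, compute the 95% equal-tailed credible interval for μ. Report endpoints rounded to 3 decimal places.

[6.133, 8.433]

Posterior: Gamma(4+148, 1+20) = Gamma(152, 21) (shape, rate).
Equal-tailed 95% interval: Gamma(152, 21) quantiles at 0.025 and 0.975.
Posterior mean ≈ 7.238, SD ≈ 0.587; a Normal approximation gives roughly [6.087, 8.389].
Exact: lower = 6.133; upper = 8.433.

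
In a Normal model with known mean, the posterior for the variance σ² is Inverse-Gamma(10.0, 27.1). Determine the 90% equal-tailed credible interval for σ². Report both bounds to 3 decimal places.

Inverse-Gamma(10.0, 27.1) quantiles: F⁻¹(0.05) and F⁻¹(0.95).
Equivalently, 1/σ² ~ Gamma(10.0, rate = 27.1); invert its 0.95 and 0.05 quantiles.
Posterior mean ≈ 3.011, SD ≈ 1.065; a Normal approximation gives roughly [1.260, 4.762].
Exact: lower = 1.726; upper = 4.995.

[1.726, 4.995]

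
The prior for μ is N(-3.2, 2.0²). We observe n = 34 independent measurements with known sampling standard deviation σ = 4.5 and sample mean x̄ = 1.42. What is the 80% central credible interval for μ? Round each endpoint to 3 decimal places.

[-0.101, 1.744]

Posterior precision = 1/2.0² + 34/4.5² = 0.2500 + 1.6790 = 1.9290, so posterior SD = 0.7200.
Posterior mean = (-3.2/2.0² + 34·1.42/4.5²) / 1.9290 = 0.8212.
Interval: 0.8212 ± 1.282 × 0.7200 → [-0.101, 1.744].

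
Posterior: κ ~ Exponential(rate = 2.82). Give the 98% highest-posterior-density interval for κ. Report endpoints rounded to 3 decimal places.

The exponential density is strictly decreasing on [0, ∞), so the HPD interval is anchored at 0: [0, q] with P(κ ≤ q) = 0.98.
q = −ln(1 − 0.98) / 2.82 = 3.9120 / 2.82 = 1.387.

[0.000, 1.387]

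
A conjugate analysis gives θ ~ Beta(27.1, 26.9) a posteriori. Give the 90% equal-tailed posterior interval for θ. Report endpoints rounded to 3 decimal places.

Posterior: Beta(27.1, 26.9).
Equal-tailed 90% interval: the 0.05 and 0.95 quantiles of Beta(27.1, 26.9).
Posterior mean ≈ 0.502, SD ≈ 0.067; a Normal approximation gives roughly [0.391, 0.613].
Exact: F⁻¹(0.05) = 0.391; F⁻¹(0.95) = 0.613.

[0.391, 0.613]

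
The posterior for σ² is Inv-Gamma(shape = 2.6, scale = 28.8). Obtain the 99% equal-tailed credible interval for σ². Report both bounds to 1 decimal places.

[3.4, 125.2]

Inverse-Gamma(2.6, 28.8) quantiles: F⁻¹(0.005) and F⁻¹(0.995).
Equivalently, 1/σ² ~ Gamma(2.6, rate = 28.8); invert its 0.995 and 0.005 quantiles.
Posterior mean ≈ 18.0, SD ≈ 23.2; a Normal approximation gives roughly [-41.9, 77.9].
Exact: lower = 3.4; upper = 125.2.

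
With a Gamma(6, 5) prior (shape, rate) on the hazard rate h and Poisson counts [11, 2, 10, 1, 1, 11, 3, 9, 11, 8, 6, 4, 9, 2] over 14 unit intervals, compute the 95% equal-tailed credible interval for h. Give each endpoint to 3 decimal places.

Posterior: Gamma(6+88, 5+14) = Gamma(94, 19) (shape, rate).
Equal-tailed 95% interval: Gamma(94, 19) quantiles at 0.025 and 0.975.
Posterior mean ≈ 4.947, SD ≈ 0.510; a Normal approximation gives roughly [3.947, 5.948].
Exact: lower = 3.998; upper = 5.996.

[3.998, 5.996]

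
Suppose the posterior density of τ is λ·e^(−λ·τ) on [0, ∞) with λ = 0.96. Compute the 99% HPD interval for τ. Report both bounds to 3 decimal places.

The exponential density is strictly decreasing on [0, ∞), so the HPD interval is anchored at 0: [0, q] with P(τ ≤ q) = 0.99.
q = −ln(1 − 0.99) / 0.96 = 4.6052 / 0.96 = 4.797.

[0.000, 4.797]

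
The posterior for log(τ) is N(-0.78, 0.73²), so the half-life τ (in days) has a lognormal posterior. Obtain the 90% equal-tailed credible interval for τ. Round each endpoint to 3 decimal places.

[0.138, 1.523]

On the log scale the 90% interval is -0.78 ± 1.645 × 0.73 = [-1.9807, 0.4207].
Exponentiate: [e^-1.9807, e^0.4207] = [0.138, 1.523].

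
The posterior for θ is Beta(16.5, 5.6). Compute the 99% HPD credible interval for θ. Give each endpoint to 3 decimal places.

[0.499, 0.941]

The posterior is unimodal and skewed, so the HPD interval has equal density at both endpoints and is the shortest 99% interval.
Solving f(0.499) = f(0.941) with F(0.941) − F(0.499) = 0.99 gives [0.499, 0.941].
For comparison, the equal-tailed interval is [0.483, 0.931]; the HPD is narrower and shifted toward the mode.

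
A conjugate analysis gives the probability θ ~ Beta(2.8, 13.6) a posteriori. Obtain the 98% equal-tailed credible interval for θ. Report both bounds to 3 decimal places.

[0.025, 0.428]

Posterior: Beta(2.8, 13.6).
Equal-tailed 98% interval: the 0.01 and 0.99 quantiles of Beta(2.8, 13.6).
Posterior mean ≈ 0.171, SD ≈ 0.090; a Normal approximation gives roughly [-0.039, 0.381].
Exact: F⁻¹(0.01) = 0.025; F⁻¹(0.99) = 0.428.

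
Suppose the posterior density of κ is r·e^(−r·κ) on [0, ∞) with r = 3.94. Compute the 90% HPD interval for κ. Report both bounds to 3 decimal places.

[0.000, 0.584]

The exponential density is strictly decreasing on [0, ∞), so the HPD interval is anchored at 0: [0, q] with P(κ ≤ q) = 0.90.
q = −ln(1 − 0.90) / 3.94 = 2.3026 / 3.94 = 0.584.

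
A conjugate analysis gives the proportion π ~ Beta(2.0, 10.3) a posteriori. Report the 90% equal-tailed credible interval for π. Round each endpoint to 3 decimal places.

Posterior: Beta(2.0, 10.3).
Equal-tailed 90% interval: the 0.05 and 0.95 quantiles of Beta(2.0, 10.3).
Posterior mean ≈ 0.163, SD ≈ 0.101; a Normal approximation gives roughly [-0.004, 0.329].
Exact: F⁻¹(0.05) = 0.032; F⁻¹(0.95) = 0.356.

[0.032, 0.356]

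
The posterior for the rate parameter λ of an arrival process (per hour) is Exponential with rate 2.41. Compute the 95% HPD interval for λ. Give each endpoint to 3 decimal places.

The exponential density is strictly decreasing on [0, ∞), so the HPD interval is anchored at 0: [0, q] with P(λ ≤ q) = 0.95.
q = −ln(1 − 0.95) / 2.41 = 2.9957 / 2.41 = 1.243.

[0.000, 1.243]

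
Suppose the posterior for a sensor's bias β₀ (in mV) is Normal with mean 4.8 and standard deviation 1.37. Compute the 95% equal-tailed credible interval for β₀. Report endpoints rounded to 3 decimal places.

The posterior is symmetric, so the 95% equal-tailed interval is β₀ = 4.8 ± z·1.37 with z = 1.960.
Half-width: 1.960 × 1.37 = 2.685.
4.8 − 2.685 = 2.115; 4.8 + 2.685 = 7.485.

[2.115, 7.485]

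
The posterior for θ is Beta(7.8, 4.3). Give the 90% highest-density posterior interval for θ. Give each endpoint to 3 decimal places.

The posterior is unimodal and skewed, so the HPD interval has equal density at both endpoints and is the shortest 90% interval.
Solving f(0.433) = f(0.863) with F(0.863) − F(0.433) = 0.90 gives [0.433, 0.863].
For comparison, the equal-tailed interval is [0.413, 0.848]; the HPD is narrower and shifted toward the mode.

[0.433, 0.863]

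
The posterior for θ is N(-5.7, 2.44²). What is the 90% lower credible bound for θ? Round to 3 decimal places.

Need L with P(θ ≥ L) = 0.90: L = -5.7 − z_{0.1}·2.44.
z = 1.282; L = -5.7 − 1.282 × 2.44 = -8.827.

-8.827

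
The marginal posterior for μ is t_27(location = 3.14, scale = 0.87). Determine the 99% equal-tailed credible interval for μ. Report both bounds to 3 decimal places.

[0.730, 5.550]

The t_27 distribution is symmetric; the 99% interval is 3.14 ± t·0.87 with t_{0.995,27} = 2.771.
Half-width: 2.771 × 0.87 = 2.410.
3.14 − 2.410 = 0.730; 3.14 + 2.410 = 5.550.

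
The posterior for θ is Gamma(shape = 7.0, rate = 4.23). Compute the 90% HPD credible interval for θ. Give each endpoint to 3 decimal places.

[0.658, 2.615]

The posterior is unimodal and skewed, so the HPD interval has equal density at both endpoints and is the shortest 90% interval.
Solving f(0.658) = f(2.615) with F(2.615) − F(0.658) = 0.90 gives [0.658, 2.615].
For comparison, the equal-tailed interval is [0.777, 2.800]; the HPD is narrower and shifted toward the mode.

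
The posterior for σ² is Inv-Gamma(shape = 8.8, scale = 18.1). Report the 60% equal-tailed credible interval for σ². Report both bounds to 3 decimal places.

[1.623, 2.893]

Inverse-Gamma(8.8, 18.1) quantiles: F⁻¹(0.2) and F⁻¹(0.8).
Equivalently, 1/σ² ~ Gamma(8.8, rate = 18.1); invert its 0.8 and 0.2 quantiles.
Posterior mean ≈ 2.321, SD ≈ 0.890; a Normal approximation gives roughly [1.572, 3.069].
Exact: lower = 1.623; upper = 2.893.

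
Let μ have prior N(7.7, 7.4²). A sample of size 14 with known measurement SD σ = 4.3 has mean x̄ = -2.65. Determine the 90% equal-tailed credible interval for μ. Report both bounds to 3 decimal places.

[-4.274, -0.538]

Posterior precision = 1/7.4² + 14/4.3² = 0.0183 + 0.7572 = 0.7754, so posterior SD = 1.1356.
Posterior mean = (7.7/7.4² + 14·-2.65/4.3²) / 0.7754 = -2.4063.
Interval: -2.4063 ± 1.645 × 1.1356 → [-4.274, -0.538].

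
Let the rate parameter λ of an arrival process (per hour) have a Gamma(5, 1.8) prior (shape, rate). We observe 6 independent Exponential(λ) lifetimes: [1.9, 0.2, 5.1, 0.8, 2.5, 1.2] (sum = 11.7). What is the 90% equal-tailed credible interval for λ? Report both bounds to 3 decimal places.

[0.457, 1.256]

Posterior: Gamma(5+6, 1.8+11.7) = Gamma(11, 13.5) (shape, rate).
Equal-tailed 90% interval: Gamma(11, 13.5) quantiles at 0.05 and 0.95.
Posterior mean ≈ 0.815, SD ≈ 0.246; a Normal approximation gives roughly [0.411, 1.219].
Exact: lower = 0.457; upper = 1.256.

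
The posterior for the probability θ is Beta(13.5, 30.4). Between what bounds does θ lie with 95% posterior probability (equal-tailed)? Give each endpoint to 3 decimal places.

[0.182, 0.450]

Posterior: Beta(13.5, 30.4).
Equal-tailed 95% interval: the 0.025 and 0.975 quantiles of Beta(13.5, 30.4).
Posterior mean ≈ 0.308, SD ≈ 0.069; a Normal approximation gives roughly [0.173, 0.442].
Exact: F⁻¹(0.025) = 0.182; F⁻¹(0.975) = 0.450.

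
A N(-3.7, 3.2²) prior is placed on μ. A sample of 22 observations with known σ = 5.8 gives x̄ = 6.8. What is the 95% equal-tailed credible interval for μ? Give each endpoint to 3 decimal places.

Posterior precision = 1/3.2² + 22/5.8² = 0.0977 + 0.6540 = 0.7516, so posterior SD = 1.1534.
Posterior mean = (-3.7/3.2² + 22·6.8/5.8²) / 0.7516 = 5.4358.
Interval: 5.4358 ± 1.960 × 1.1534 → [3.175, 7.696].

[3.175, 7.696]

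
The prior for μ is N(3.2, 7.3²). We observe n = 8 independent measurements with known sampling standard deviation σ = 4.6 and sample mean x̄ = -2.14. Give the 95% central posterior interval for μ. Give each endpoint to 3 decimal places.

Posterior precision = 1/7.3² + 8/4.6² = 0.0188 + 0.3781 = 0.3968, so posterior SD = 1.5874.
Posterior mean = (3.2/7.3² + 8·-2.14/4.6²) / 0.3968 = -1.8875.
Interval: -1.8875 ± 1.960 × 1.5874 → [-4.999, 1.224].

[-4.999, 1.224]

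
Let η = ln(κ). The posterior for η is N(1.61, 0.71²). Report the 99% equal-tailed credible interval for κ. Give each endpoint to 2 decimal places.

On the log scale the 99% interval is 1.61 ± 2.576 × 0.71 = [-0.2188, 3.4388].
Exponentiate: [e^-0.2188, e^3.4388] = [0.80, 31.15].

[0.80, 31.15]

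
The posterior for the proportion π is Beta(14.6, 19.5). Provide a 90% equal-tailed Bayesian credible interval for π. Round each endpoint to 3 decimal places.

Posterior: Beta(14.6, 19.5).
Equal-tailed 90% interval: the 0.05 and 0.95 quantiles of Beta(14.6, 19.5).
Posterior mean ≈ 0.428, SD ≈ 0.084; a Normal approximation gives roughly [0.291, 0.566].
Exact: F⁻¹(0.05) = 0.293; F⁻¹(0.95) = 0.568.

[0.293, 0.568]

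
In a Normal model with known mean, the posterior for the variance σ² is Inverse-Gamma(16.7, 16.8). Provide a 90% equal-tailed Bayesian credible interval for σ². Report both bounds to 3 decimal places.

Inverse-Gamma(16.7, 16.8) quantiles: F⁻¹(0.05) and F⁻¹(0.95).
Equivalently, 1/σ² ~ Gamma(16.7, rate = 16.8); invert its 0.95 and 0.05 quantiles.
Posterior mean ≈ 1.070, SD ≈ 0.279; a Normal approximation gives roughly [0.611, 1.529].
Exact: lower = 0.702; upper = 1.586.

[0.702, 1.586]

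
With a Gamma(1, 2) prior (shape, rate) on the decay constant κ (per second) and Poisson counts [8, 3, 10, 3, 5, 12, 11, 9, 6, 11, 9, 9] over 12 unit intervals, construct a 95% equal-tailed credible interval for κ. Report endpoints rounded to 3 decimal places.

Posterior: Gamma(1+96, 2+12) = Gamma(97, 14) (shape, rate).
Equal-tailed 95% interval: Gamma(97, 14) quantiles at 0.025 and 0.975.
Posterior mean ≈ 6.929, SD ≈ 0.703; a Normal approximation gives roughly [5.550, 8.307].
Exact: lower = 5.619; upper = 8.374.

[5.619, 8.374]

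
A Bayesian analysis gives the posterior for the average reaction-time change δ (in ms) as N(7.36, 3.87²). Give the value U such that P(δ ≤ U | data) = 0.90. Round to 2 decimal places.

Need U with P(δ ≤ U) = 0.90: U = 7.36 + z_{0.1}·3.87.
z = 1.282; U = 7.36 + 1.282 × 3.87 = 12.32.

12.32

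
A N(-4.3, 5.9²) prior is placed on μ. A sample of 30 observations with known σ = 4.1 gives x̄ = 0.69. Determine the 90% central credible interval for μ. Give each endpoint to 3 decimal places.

Posterior precision = 1/5.9² + 30/4.1² = 0.0287 + 1.7847 = 1.8134, so posterior SD = 0.7426.
Posterior mean = (-4.3/5.9² + 30·0.69/4.1²) / 1.8134 = 0.6109.
Interval: 0.6109 ± 1.645 × 0.7426 → [-0.611, 1.832].

[-0.611, 1.832]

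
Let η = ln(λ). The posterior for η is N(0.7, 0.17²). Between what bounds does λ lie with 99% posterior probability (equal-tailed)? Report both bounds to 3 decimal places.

On the log scale the 99% interval is 0.7 ± 2.576 × 0.17 = [0.2621, 1.1379].
Exponentiate: [e^0.2621, e^1.1379] = [1.300, 3.120].

[1.300, 3.120]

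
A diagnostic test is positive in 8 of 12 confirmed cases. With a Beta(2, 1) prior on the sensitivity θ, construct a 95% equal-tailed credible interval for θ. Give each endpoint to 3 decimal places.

Posterior: Beta(2+8, 1+4) = Beta(10, 5).
Equal-tailed 95% interval: the 0.025 and 0.975 quantiles of Beta(10, 5).
Posterior mean ≈ 0.667, SD ≈ 0.118; a Normal approximation gives roughly [0.436, 0.898].
Exact: F⁻¹(0.025) = 0.419; F⁻¹(0.975) = 0.872.

[0.419, 0.872]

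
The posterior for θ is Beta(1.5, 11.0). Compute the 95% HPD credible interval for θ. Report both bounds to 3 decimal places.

[0.000, 0.294]

The posterior is unimodal and skewed, so the HPD interval has equal density at both endpoints and is the shortest 95% interval.
Solving f(0.000) = f(0.294) with F(0.294) − F(0.000) = 0.95 gives [0.000, 0.294].
For comparison, the equal-tailed interval is [0.010, 0.340]; the HPD is narrower and shifted toward the mode.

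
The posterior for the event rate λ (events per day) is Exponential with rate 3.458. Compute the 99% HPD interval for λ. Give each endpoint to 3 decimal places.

[0.000, 1.332]

The exponential density is strictly decreasing on [0, ∞), so the HPD interval is anchored at 0: [0, q] with P(λ ≤ q) = 0.99.
q = −ln(1 − 0.99) / 3.458 = 4.6052 / 3.458 = 1.332.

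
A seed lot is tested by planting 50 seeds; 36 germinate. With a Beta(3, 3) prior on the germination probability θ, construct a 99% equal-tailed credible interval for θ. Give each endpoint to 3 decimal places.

Posterior: Beta(3+36, 3+14) = Beta(39, 17).
Equal-tailed 99% interval: the 0.005 and 0.995 quantiles of Beta(39, 17).
Posterior mean ≈ 0.696, SD ≈ 0.061; a Normal approximation gives roughly [0.540, 0.853].
Exact: F⁻¹(0.005) = 0.529; F⁻¹(0.995) = 0.838.

[0.529, 0.838]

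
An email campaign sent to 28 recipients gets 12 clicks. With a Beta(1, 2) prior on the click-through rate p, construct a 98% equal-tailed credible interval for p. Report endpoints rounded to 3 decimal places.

[0.228, 0.626]

Posterior: Beta(1+12, 2+16) = Beta(13, 18).
Equal-tailed 98% interval: the 0.01 and 0.99 quantiles of Beta(13, 18).
Posterior mean ≈ 0.419, SD ≈ 0.087; a Normal approximation gives roughly [0.216, 0.622].
Exact: F⁻¹(0.01) = 0.228; F⁻¹(0.99) = 0.626.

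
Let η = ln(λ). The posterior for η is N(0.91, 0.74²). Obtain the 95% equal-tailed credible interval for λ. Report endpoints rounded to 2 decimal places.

[0.58, 10.59]

On the log scale the 95% interval is 0.91 ± 1.960 × 0.74 = [-0.5404, 2.3604].
Exponentiate: [e^-0.5404, e^2.3604] = [0.58, 10.59].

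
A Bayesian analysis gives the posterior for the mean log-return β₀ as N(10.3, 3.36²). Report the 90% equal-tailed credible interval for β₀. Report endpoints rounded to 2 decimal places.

The posterior is symmetric, so the 90% equal-tailed interval is β₀ = 10.3 ± z·3.36 with z = 1.645.
Half-width: 1.645 × 3.36 = 5.53.
10.3 − 5.53 = 4.77; 10.3 + 5.53 = 15.83.

[4.77, 15.83]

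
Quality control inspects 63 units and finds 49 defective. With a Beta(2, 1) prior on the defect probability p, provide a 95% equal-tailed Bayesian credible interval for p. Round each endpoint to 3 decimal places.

[0.665, 0.865]

Posterior: Beta(2+49, 1+14) = Beta(51, 15).
Equal-tailed 95% interval: the 0.025 and 0.975 quantiles of Beta(51, 15).
Posterior mean ≈ 0.773, SD ≈ 0.051; a Normal approximation gives roughly [0.672, 0.873].
Exact: F⁻¹(0.025) = 0.665; F⁻¹(0.975) = 0.865.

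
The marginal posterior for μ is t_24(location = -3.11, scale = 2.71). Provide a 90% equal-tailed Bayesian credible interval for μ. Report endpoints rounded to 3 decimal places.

[-7.746, 1.526]

The t_24 distribution is symmetric; the 90% interval is -3.11 ± t·2.71 with t_{0.95,24} = 1.711.
Half-width: 1.711 × 2.71 = 4.636.
-3.11 − 4.636 = -7.746; -3.11 + 4.636 = 1.526.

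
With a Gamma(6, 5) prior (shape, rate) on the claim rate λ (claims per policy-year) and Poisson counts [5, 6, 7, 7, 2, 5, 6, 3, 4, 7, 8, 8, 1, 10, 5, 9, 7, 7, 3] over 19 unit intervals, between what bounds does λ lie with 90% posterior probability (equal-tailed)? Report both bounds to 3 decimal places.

Posterior: Gamma(6+110, 5+19) = Gamma(116, 24) (shape, rate).
Equal-tailed 90% interval: Gamma(116, 24) quantiles at 0.05 and 0.95.
Posterior mean ≈ 4.833, SD ≈ 0.449; a Normal approximation gives roughly [4.095, 5.571].
Exact: lower = 4.120; upper = 5.594.

[4.120, 5.594]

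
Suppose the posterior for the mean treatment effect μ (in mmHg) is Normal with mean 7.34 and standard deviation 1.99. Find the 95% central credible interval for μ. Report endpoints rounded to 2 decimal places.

[3.44, 11.24]

The posterior is symmetric, so the 95% equal-tailed interval is μ = 7.34 ± z·1.99 with z = 1.960.
Half-width: 1.960 × 1.99 = 3.90.
7.34 − 3.90 = 3.44; 7.34 + 3.90 = 11.24.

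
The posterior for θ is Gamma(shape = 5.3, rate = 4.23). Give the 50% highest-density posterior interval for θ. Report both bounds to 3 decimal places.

The posterior is unimodal and skewed, so the HPD interval has equal density at both endpoints and is the shortest 50% interval.
Solving f(0.716) = f(1.392) with F(1.392) − F(0.716) = 0.50 gives [0.716, 1.392].
For comparison, the equal-tailed interval is [0.856, 1.565]; the HPD is narrower and shifted toward the mode.

[0.716, 1.392]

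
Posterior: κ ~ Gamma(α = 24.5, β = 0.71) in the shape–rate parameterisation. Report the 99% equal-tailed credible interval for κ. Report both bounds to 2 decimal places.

Posterior: Gamma(shape 24.5, rate 0.71).
Equal-tailed 99% interval: Gamma(24.5, 0.71) quantiles at 0.005 and 0.995.
Posterior mean ≈ 34.51, SD ≈ 6.97; a Normal approximation gives roughly [16.55, 52.46].
Exact: lower = 19.19; upper = 55.09.

[19.19, 55.09]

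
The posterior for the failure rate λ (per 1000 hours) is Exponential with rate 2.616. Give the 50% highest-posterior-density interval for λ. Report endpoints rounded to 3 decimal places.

The exponential density is strictly decreasing on [0, ∞), so the HPD interval is anchored at 0: [0, q] with P(λ ≤ q) = 0.50.
q = −ln(1 − 0.50) / 2.616 = 0.6931 / 2.616 = 0.265.

[0.000, 0.265]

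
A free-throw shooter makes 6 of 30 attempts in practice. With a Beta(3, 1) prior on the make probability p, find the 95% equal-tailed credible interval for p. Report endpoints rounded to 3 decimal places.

[0.133, 0.423]

Posterior: Beta(3+6, 1+24) = Beta(9, 25).
Equal-tailed 95% interval: the 0.025 and 0.975 quantiles of Beta(9, 25).
Posterior mean ≈ 0.265, SD ≈ 0.075; a Normal approximation gives roughly [0.119, 0.411].
Exact: F⁻¹(0.025) = 0.133; F⁻¹(0.975) = 0.423.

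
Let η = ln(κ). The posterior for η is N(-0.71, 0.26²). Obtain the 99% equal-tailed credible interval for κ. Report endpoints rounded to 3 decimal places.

[0.252, 0.961]

On the log scale the 99% interval is -0.71 ± 2.576 × 0.26 = [-1.3797, -0.0403].
Exponentiate: [e^-1.3797, e^-0.0403] = [0.252, 0.961].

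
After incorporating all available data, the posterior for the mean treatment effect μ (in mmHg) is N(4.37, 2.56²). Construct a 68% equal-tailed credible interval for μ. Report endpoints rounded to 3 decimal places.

[1.824, 6.916]

The posterior is symmetric, so the 68% equal-tailed interval is μ = 4.37 ± z·2.56 with z = 0.994.
Half-width: 0.994 × 2.56 = 2.546.
4.37 − 2.546 = 1.824; 4.37 + 2.546 = 6.916.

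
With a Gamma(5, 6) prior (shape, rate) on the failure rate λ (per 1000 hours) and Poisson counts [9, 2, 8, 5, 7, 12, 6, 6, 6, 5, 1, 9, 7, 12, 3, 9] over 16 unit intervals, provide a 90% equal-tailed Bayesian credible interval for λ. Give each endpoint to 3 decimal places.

Posterior: Gamma(5+107, 6+16) = Gamma(112, 22) (shape, rate).
Equal-tailed 90% interval: Gamma(112, 22) quantiles at 0.05 and 0.95.
Posterior mean ≈ 5.091, SD ≈ 0.481; a Normal approximation gives roughly [4.300, 5.882].
Exact: lower = 4.326; upper = 5.907.

[4.326, 5.907]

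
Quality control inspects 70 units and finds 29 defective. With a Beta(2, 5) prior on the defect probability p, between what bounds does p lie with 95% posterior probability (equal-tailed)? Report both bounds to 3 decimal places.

[0.296, 0.514]

Posterior: Beta(2+29, 5+41) = Beta(31, 46).
Equal-tailed 95% interval: the 0.025 and 0.975 quantiles of Beta(31, 46).
Posterior mean ≈ 0.403, SD ≈ 0.056; a Normal approximation gives roughly [0.294, 0.511].
Exact: F⁻¹(0.025) = 0.296; F⁻¹(0.975) = 0.514.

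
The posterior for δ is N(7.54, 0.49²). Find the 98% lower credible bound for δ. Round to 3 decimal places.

Need L with P(δ ≥ L) = 0.98: L = 7.54 − z_{0.02}·0.49.
z = 2.054; L = 7.54 − 2.054 × 0.49 = 6.534.

6.534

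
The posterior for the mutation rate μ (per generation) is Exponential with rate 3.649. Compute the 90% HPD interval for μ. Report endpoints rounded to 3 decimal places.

The exponential density is strictly decreasing on [0, ∞), so the HPD interval is anchored at 0: [0, q] with P(μ ≤ q) = 0.90.
q = −ln(1 − 0.90) / 3.649 = 2.3026 / 3.649 = 0.631.

[0.000, 0.631]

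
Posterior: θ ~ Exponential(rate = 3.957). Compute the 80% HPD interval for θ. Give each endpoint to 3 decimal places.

The exponential density is strictly decreasing on [0, ∞), so the HPD interval is anchored at 0: [0, q] with P(θ ≤ q) = 0.80.
q = −ln(1 − 0.80) / 3.957 = 1.6094 / 3.957 = 0.407.

[0.000, 0.407]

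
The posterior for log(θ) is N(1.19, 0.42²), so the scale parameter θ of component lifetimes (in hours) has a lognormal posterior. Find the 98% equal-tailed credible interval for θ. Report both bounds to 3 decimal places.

[1.237, 8.733]

On the log scale the 98% interval is 1.19 ± 2.326 × 0.42 = [0.2129, 2.1671].
Exponentiate: [e^0.2129, e^2.1671] = [1.237, 8.733].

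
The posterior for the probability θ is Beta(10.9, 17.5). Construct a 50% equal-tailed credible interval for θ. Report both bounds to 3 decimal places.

[0.321, 0.444]

Posterior: Beta(10.9, 17.5).
Equal-tailed 50% interval: the 0.25 and 0.75 quantiles of Beta(10.9, 17.5).
Posterior mean ≈ 0.384, SD ≈ 0.090; a Normal approximation gives roughly [0.323, 0.444].
Exact: F⁻¹(0.25) = 0.321; F⁻¹(0.75) = 0.444.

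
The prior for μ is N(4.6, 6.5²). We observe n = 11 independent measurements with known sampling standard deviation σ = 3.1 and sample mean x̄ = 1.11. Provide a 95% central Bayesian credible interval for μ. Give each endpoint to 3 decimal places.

[-0.633, 2.994]

Posterior precision = 1/6.5² + 11/3.1² = 0.0237 + 1.1446 = 1.1683, so posterior SD = 0.9252.
Posterior mean = (4.6/6.5² + 11·1.11/3.1²) / 1.1683 = 1.1807.
Interval: 1.1807 ± 1.960 × 0.9252 → [-0.633, 2.994].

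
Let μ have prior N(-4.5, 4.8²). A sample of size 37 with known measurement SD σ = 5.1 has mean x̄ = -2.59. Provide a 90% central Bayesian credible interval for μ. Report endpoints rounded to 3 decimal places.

[-4.005, -1.288]

Posterior precision = 1/4.8² + 37/5.1² = 0.0434 + 1.4225 = 1.4659, so posterior SD = 0.8259.
Posterior mean = (-4.5/4.8² + 37·-2.59/5.1²) / 1.4659 = -2.6466.
Interval: -2.6466 ± 1.645 × 0.8259 → [-4.005, -1.288].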